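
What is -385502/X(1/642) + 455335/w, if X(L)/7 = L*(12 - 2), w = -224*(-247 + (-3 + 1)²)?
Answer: -962247723517/272160 ≈ -3.5356e+6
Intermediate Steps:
w = 54432 (w = -224*(-247 + (-2)²) = -224*(-247 + 4) = -224*(-243) = 54432)
X(L) = 70*L (X(L) = 7*(L*(12 - 2)) = 7*(L*10) = 7*(10*L) = 70*L)
-385502/X(1/642) + 455335/w = -385502/(70/642) + 455335/54432 = -385502/(70*(1/642)) + 455335*(1/54432) = -385502/35/321 + 455335/54432 = -385502*321/35 + 455335/54432 = -123746142/35 + 455335/54432 = -962247723517/272160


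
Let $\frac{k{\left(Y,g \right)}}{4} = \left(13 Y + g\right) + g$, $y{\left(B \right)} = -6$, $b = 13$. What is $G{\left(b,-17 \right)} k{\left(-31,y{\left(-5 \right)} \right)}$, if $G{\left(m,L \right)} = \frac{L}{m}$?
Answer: $\frac{28220}{13} \approx 2170.8$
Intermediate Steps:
$k{\left(Y,g \right)} = 8 g + 52 Y$ ($k{\left(Y,g \right)} = 4 \left(\left(13 Y + g\right) + g\right) = 4 \left(\left(g + 13 Y\right) + g\right) = 4 \left(2 g + 13 Y\right) = 8 g + 52 Y$)
$G{\left(b,-17 \right)} k{\left(-31,y{\left(-5 \right)} \right)} = - \frac{17}{13} \left(8 \left(-6\right) + 52 \left(-31\right)\right) = \left(-17\right) \frac{1}{13} \left(-48 - 1612\right) = \left(- \frac{17}{13}\right) \left(-1660\right) = \frac{28220}{13}$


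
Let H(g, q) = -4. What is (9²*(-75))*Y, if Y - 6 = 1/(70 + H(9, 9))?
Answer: -803925/22 ≈ -36542.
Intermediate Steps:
Y = 397/66 (Y = 6 + 1/(70 - 4) = 6 + 1/66 = 397/66 ≈ 6.0152)
(9²*(-75))*Y = (9²*(-75))*(397/66) = (81*(-75))*(397/66) = -6075*397/66 = -803925/22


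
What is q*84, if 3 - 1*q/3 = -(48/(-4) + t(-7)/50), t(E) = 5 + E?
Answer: -56952/25 ≈ -2278.1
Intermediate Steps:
q = -678/25 (q = 9 - (-3)*(48/(-4) + (5 - 7)/50) = 9 - (-3)*(48*(-¼) - 2*1/50) = 9 - (-3)*(-12 - 1/25) = 9 - (-3)*(-301)/25 = 9 - 3*301/25 = 9 - 903/25 = -678/25 ≈ -27.120)
q*84 = -678/25*84 = -56952/25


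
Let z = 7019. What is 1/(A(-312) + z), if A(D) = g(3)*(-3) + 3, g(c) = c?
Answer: 1/7013 ≈ 0.00014259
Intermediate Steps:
A(D) = -6 (A(D) = 3*(-3) + 3 = -9 + 3 = -6)
1/(A(-312) + z) = 1/(-6 + 7019) = 1/7013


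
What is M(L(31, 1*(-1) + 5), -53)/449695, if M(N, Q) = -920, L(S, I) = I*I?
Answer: -184/89939 ≈ -0.0020458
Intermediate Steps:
L(S, I) = I**2
M(L(31, 1*(-1) + 5), -53)/449695 = -920/449695 = -920*1/449695 = -184/89939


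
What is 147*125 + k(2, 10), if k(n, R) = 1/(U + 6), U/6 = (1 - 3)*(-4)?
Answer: 992251/54 ≈ 18375.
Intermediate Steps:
U = 48 (U = 6*((1 - 3)*(-4)) = 6*(-2*(-4)) = 6*8 = 48)
k(n, R) = 1/54 (k(n, R) = 1/(48 + 6) = 1/54)
147*125 + k(2, 10) = 147*125 + 1/54 = 18375 + 1/54 = 992251/54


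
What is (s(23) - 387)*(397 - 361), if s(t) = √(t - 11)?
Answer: -13932 + 72*√3 ≈ -13807.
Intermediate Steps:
s(t) = √(-11 + t)
(s(23) - 387)*(397 - 361) = (√(-11 + 23) - 387)*(397 - 361) = (√12 - 387)*36 = (2*√3 - 387)*36 = (-387 + 2*√3)*36 = -13932 + 72*√3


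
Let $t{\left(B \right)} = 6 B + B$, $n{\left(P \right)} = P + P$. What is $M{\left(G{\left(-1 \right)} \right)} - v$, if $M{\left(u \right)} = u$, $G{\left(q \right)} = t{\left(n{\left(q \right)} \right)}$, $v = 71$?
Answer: $-85$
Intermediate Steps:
$n{\left(P \right)} = 2 P$
$t{\left(B \right)} = 7 B$
$G{\left(q \right)} = 14 q$ ($G{\left(q \right)} = 7 \cdot 2 q = 14 q$)
$M{\left(G{\left(-1 \right)} \right)} - v = 14 \left(-1\right) - 71 = -14 - 71 = -85$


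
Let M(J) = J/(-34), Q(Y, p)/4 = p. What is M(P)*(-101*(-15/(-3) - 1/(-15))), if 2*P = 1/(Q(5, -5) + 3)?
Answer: -1919/4335 ≈ -0.44268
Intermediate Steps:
Q(Y, p) = 4*p
P = -1/34 (P = 1/(2*(4*(-5) + 3)) = 1/(2*(-20 + 3)) = (½)/(-17) = (½)*(-1/17) = -1/34 ≈ -0.029412)
M(J) = -J/34 (M(J) = J*(-1/34) = -J/34)
M(P)*(-101*(-15/(-3) - 1/(-15))) = (-1/34*(-1/34))*(-101*(-15/(-3) - 1/(-15))) = (-101*(-15*(-⅓) - 1*(-1/15)))/1156 = (-101*(5 + 1/15))/1156 = (-101*76/15)/1156 = (1/1156)*(-7676/15) = -1919/4335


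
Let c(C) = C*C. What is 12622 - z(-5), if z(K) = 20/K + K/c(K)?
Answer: 63131/5 ≈ 12626.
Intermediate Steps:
c(C) = C²
z(K) = 21/K (z(K) = 20/K + K/(K²) = 20/K + K/K² = 20/K + 1/K = 21/K)
12622 - z(-5) = 12622 - 21/(-5) = 12622 - 21*(-1)/5 = 12622 - 1*(-21/5) = 12622 + 21/5 = 63131/5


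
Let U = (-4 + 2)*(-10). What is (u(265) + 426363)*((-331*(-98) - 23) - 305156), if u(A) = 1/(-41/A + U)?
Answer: -611551674975962/5259 ≈ -1.1629e+11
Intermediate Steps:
U = 20 (U = -2*(-10) = 20)
u(A) = 1/(20 - 41/A) (u(A) = 1/(-41/A + 20) = 1/(20 - 41/A))
(u(265) + 426363)*((-331*(-98) - 23) - 305156) = (265/(-41 + 20*265) + 426363)*((-331*(-98) - 23) - 305156) = (265/(-41 + 5300) + 426363)*((32438 - 23) - 305156) = (265/5259 + 426363)*(32415 - 305156) = (265*(1/5259) + 426363)*(-272741) = (265/5259 + 426363)*(-272741) = (2242243282/5259)*(-272741) = -611551674975962/5259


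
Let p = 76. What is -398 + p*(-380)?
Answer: -29278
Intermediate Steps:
-398 + p*(-380) = -398 + 76*(-380) = -398 - 28880 = -29278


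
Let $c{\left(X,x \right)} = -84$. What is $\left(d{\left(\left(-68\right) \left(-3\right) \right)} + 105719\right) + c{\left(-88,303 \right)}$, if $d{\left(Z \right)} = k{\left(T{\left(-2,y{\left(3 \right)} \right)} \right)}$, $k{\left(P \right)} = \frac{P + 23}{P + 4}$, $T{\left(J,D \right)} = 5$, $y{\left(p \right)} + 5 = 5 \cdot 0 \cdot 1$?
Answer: $\frac{950743}{9} \approx 1.0564 \cdot 10^{5}$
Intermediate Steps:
$y{\left(p \right)} = -5$ ($y{\left(p \right)} = -5 + 5 \cdot 0 \cdot 1 = -5 + 0 \cdot 1 = -5 + 0 = -5$)
$k{\left(P \right)} = \frac{23 + P}{4 + P}$
$d{\left(Z \right)} = \frac{28}{9}$ ($d{\left(Z \right)} = \frac{23 + 5}{4 + 5} = \frac{1}{9} \cdot 28 = \frac{28}{9}$)
$\left(d{\left(\left(-68\right) \left(-3\right) \right)} + 105719\right) + c{\left(-88,303 \right)} = \left(\frac{28}{9} + 105719\right) - 84 = \frac{951499}{9} - 84 = \frac{950743}{9}$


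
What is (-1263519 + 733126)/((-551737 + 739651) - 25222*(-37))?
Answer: -530393/1121128 ≈ -0.47309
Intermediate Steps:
(-1263519 + 733126)/((-551737 + 739651) - 25222*(-37)) = -530393/(187914 + 933214) = -530393/1121128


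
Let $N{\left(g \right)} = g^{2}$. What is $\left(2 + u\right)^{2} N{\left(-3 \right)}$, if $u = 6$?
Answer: $576$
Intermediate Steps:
$\left(2 + u\right)^{2} N{\left(-3 \right)} = \left(2 + 6\right)^{2} \left(-3\right)^{2} = 8^{2} \cdot 9 = 64 \cdot 9 = 576$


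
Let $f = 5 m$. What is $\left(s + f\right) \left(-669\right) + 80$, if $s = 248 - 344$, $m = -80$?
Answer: $331904$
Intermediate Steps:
$f = -400$ ($f = 5 \left(-80\right) = -400$)
$s = -96$ ($s = 248 - 344 = -96$)
$\left(s + f\right) \left(-669\right) + 80 = \left(-96 - 400\right) \left(-669\right) + 80 = \left(-496\right) \left(-669\right) + 80 = 331824 + 80 = 331904$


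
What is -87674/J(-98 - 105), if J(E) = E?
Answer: 87674/203 ≈ 431.89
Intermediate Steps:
-87674/J(-98 - 105) = -87674/(-98 - 105) = -87674/(-203) = -87674*(-1/203) = 87674/203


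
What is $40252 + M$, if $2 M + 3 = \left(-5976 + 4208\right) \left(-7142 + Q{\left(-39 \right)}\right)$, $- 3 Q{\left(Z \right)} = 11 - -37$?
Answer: $\frac{12735845}{2} \approx 6.3679 \cdot 10^{6}$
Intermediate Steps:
$Q{\left(Z \right)} = -16$ ($Q{\left(Z \right)} = - \frac{11 - -37}{3} = - \frac{11 + 37}{3} = \left(- \frac{1}{3}\right) 48 = -16$)
$M = \frac{12655341}{2}$ ($M = - \frac{3}{2} + \frac{\left(-5976 + 4208\right) \left(-7142 - 16\right)}{2} = - \frac{3}{2} + \frac{\left(-1768\right) \left(-7158\right)}{2} = - \frac{3}{2} + \frac{1}{2} \cdot 12655344 = - \frac{3}{2} + 6327672 = \frac{12655341}{2} \approx 6.3277 \cdot 10^{6}$)
$40252 + M = 40252 + \frac{12655341}{2} = \frac{12735845}{2}$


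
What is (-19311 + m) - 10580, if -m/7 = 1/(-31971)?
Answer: -955645154/31971 ≈ -29891.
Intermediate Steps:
m = 7/31971 (m = -7/(-31971) = -7*(-1/31971) = 7/31971 ≈ 0.00021895)
(-19311 + m) - 10580 = (-19311 + 7/31971) - 10580 = -617391974/31971 - 10580 = -955645154/31971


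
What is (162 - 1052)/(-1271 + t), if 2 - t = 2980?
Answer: 890/4249 ≈ 0.20946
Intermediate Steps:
t = -2978 (t = 2 - 1*2980 = 2 - 2980 = -2978)
(162 - 1052)/(-1271 + t) = (162 - 1052)/(-1271 - 2978) = -890/(-4249) = -890*(-1/4249) = 890/4249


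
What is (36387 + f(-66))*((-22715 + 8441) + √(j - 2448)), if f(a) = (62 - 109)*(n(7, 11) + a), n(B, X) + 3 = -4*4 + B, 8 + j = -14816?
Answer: -571716522 + 80106*I*√4318 ≈ -5.7172e+8 + 5.2639e+6*I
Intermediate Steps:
j = -14824 (j = -8 - 14816 = -14824)
n(B, X) = -19 + B (n(B, X) = -3 + (-4*4 + B) = -3 + (-16 + B) = -19 + B)
f(a) = 564 - 47*a (f(a) = (62 - 109)*((-19 + 7) + a) = -47*(-12 + a) = 564 - 47*a)
(36387 + f(-66))*((-22715 + 8441) + √(j - 2448)) = (36387 + (564 - 47*(-66)))*((-22715 + 8441) + √(-14824 - 2448)) = (36387 + (564 + 3102))*(-14274 + √(-17272)) = (36387 + 3666)*(-14274 + 2*I*√4318) = 40053*(-14274 + 2*I*√4318) = -571716522 + 80106*I*√4318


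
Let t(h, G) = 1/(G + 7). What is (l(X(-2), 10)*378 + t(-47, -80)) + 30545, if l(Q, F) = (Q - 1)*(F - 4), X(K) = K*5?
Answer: 408580/73 ≈ 5597.0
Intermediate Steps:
X(K) = 5*K
l(Q, F) = (-1 + Q)*(-4 + F)
t(h, G) = 1/(7 + G)
(l(X(-2), 10)*378 + t(-47, -80)) + 30545 = ((4 - 1*10 - 20*(-2) + 10*(5*(-2)))*378 + 1/(7 - 80)) + 30545 = ((4 - 10 - 4*(-10) + 10*(-10))*378 + 1/(-73)) + 30545 = ((4 - 10 + 40 - 100)*378 - 1/73) + 30545 = (-66*378 - 1/73) + 30545 = (-24948 - 1/73) + 30545 = -1821205/73 + 30545 = 408580/73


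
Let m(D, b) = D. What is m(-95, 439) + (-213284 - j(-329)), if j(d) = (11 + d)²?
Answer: -314503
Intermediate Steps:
m(-95, 439) + (-213284 - j(-329)) = -95 + (-213284 - (11 - 329)²) = -95 + (-213284 - 1*(-318)²) = -95 + (-213284 - 1*101124) = -95 + (-213284 - 101124) = -95 - 314408 = -314503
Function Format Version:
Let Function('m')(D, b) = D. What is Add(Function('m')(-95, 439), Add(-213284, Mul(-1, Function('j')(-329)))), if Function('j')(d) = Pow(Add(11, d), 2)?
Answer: -314503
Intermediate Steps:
Add(Function('m')(-95, 439), Add(-213284, Mul(-1, Function('j')(-329)))) = Add(-95, Add(-213284, Mul(-1, Pow(Add(11, -329), 2)))) = Add(-95, Add(-213284, Mul(-1, Pow(-318, 2)))) = Add(-95, Add(-213284, Mul(-1, 101124))) = Add(-95, Add(-213284, -101124)) = Add(-95, -314408) = -314503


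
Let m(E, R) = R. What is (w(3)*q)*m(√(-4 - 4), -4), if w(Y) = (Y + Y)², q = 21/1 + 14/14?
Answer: -3168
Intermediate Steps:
q = 22 (q = 21*1 + 14*(1/14) = 21 + 1 = 22)
w(Y) = 4*Y² (w(Y) = (2*Y)² = 4*Y²)
(w(3)*q)*m(√(-4 - 4), -4) = ((4*3²)*22)*(-4) = ((4*9)*22)*(-4) = (36*22)*(-4) = 792*(-4) = -3168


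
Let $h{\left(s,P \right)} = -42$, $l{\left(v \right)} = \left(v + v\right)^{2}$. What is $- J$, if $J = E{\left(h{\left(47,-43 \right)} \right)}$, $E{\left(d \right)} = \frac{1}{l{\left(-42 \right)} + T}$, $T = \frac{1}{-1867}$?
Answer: $- \frac{1867}{13173551} \approx -0.00014172$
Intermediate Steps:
$l{\left(v \right)} = 4 v^{2}$ ($l{\left(v \right)} = \left(2 v\right)^{2} = 4 v^{2}$)
$T = - \frac{1}{1867} \approx -0.00053562$
$E{\left(d \right)} = \frac{1867}{13173551}$ ($E{\left(d \right)} = \frac{1}{4 \left(-42\right)^{2} - \frac{1}{1867}} = \frac{1}{4 \cdot 1764 - \frac{1}{1867}} = \frac{1}{7056 - \frac{1}{1867}} = \frac{1}{\frac{13173551}{1867}} = \frac{1867}{13173551}$)
$J = \frac{1867}{13173551} \approx 0.00014172$
$- J = \left(-1\right) \frac{1867}{13173551} = - \frac{1867}{13173551}$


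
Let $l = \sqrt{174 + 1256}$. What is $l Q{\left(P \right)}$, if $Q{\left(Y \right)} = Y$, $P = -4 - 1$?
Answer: $- 5 \sqrt{1430} \approx -189.08$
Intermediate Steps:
$P = -5$
$l = \sqrt{1430} \approx 37.815$
$l Q{\left(P \right)} = \sqrt{1430} \left(-5\right) = - 5 \sqrt{1430}$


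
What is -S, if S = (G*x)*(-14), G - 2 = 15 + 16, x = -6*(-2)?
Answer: 5544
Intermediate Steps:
x = 12
G = 33 (G = 2 + (15 + 16) = 2 + 31 = 33)
S = -5544 (S = (33*12)*(-14) = 396*(-14) = -5544)
-S = -1*(-5544) = 5544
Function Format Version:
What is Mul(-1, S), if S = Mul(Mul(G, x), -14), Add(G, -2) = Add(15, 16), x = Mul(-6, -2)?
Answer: 5544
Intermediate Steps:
x = 12
G = 33 (G = Add(2, Add(15, 16)) = Add(2, 31) = 33)
S = -5544 (S = Mul(Mul(33, 12), -14) = Mul(396, -14) = -5544)
Mul(-1, S) = Mul(-1, -5544) = 5544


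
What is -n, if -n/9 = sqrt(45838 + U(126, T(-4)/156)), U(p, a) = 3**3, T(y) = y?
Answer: 9*sqrt(45865) ≈ 1927.5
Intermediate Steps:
U(p, a) = 27
n = -9*sqrt(45865) (n = -9*sqrt(45838 + 27) = -9*sqrt(45865) ≈ -1927.5)
-n = -(-9)*sqrt(45865) = 9*sqrt(45865)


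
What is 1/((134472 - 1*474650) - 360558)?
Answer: -1/700736 ≈ -1.4271e-6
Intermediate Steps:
1/((134472 - 1*474650) - 360558) = 1/((134472 - 474650) - 360558) = 1/(-340178 - 360558) = 1/(-700736) = -1/700736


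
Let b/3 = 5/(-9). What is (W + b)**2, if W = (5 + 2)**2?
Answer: 20164/9 ≈ 2240.4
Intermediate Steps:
b = -5/3 (b = 3*(5/(-9)) = 3*(5*(-1/9)) = 3*(-5/9) = -5/3 ≈ -1.6667)
W = 49 (W = 7**2 = 49)
(W + b)**2 = (49 - 5/3)**2 = (142/3)**2 = 20164/9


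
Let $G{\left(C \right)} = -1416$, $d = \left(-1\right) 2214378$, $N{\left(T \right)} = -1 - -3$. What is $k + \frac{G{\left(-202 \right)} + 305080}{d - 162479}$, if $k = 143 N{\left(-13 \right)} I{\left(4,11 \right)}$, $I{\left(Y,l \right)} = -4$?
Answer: $- \frac{2719428072}{2376857} \approx -1144.1$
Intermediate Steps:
$N{\left(T \right)} = 2$ ($N{\left(T \right)} = -1 + 3 = 2$)
$d = -2214378$
$k = -1144$ ($k = 143 \cdot 2 \left(-4\right) = 286 \left(-4\right) = -1144$)
$k + \frac{G{\left(-202 \right)} + 305080}{d - 162479} = -1144 + \frac{-1416 + 305080}{-2214378 - 162479} = -1144 + \frac{303664}{-2376857} = -1144 + 303664 \left(- \frac{1}{2376857}\right) = -1144 - \frac{303664}{2376857} = - \frac{2719428072}{2376857}$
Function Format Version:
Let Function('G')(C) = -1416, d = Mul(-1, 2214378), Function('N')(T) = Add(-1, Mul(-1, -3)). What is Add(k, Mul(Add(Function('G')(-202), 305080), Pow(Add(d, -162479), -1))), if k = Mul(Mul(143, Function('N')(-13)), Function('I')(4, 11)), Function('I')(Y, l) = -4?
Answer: Rational(-2719428072, 2376857) ≈ -1144.1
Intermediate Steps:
Function('N')(T) = 2 (Function('N')(T) = Add(-1, 3) = 2)
d = -2214378
k = -1144 (k = Mul(Mul(143, 2), -4) = Mul(286, -4) = -1144)
Add(k, Mul(Add(Function('G')(-202), 305080), Pow(Add(d, -162479), -1))) = Add(-1144, Mul(Add(-1416, 305080), Pow(Add(-2214378, -162479), -1))) = Add(-1144, Mul(303664, Pow(-2376857, -1))) = Add(-1144, Mul(303664, Rational(-1, 2376857))) = Add(-1144, Rational(-303664, 2376857)) = Rational(-2719428072, 2376857)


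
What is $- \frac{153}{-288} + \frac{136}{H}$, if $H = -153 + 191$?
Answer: $\frac{2499}{608} \approx 4.1102$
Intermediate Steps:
$H = 38$
$- \frac{153}{-288} + \frac{136}{H} = - \frac{153}{-288} + \frac{136}{38} = \left(-153\right) \left(- \frac{1}{288}\right) + 136 \cdot \frac{1}{38} = \frac{17}{32} + \frac{68}{19} = \frac{2499}{608}$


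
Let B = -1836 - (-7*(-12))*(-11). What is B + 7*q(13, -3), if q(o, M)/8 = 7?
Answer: -520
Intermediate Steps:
q(o, M) = 56 (q(o, M) = 8*7 = 56)
B = -912 (B = -1836 - 84*(-11) = -1836 - 1*(-924) = -1836 + 924 = -912)
B + 7*q(13, -3) = -912 + 7*56 = -912 + 392 = -520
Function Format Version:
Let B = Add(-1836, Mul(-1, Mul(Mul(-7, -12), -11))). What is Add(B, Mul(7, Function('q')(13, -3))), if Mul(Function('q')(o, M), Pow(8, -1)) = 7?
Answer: -520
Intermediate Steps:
Function('q')(o, M) = 56 (Function('q')(o, M) = Mul(8, 7) = 56)
B = -912 (B = Add(-1836, Mul(-1, Mul(84, -11))) = Add(-1836, Mul(-1, -924)) = Add(-1836, 924) = -912)
Add(B, Mul(7, Function('q')(13, -3))) = Add(-912, Mul(7, 56)) = Add(-912, 392) = -520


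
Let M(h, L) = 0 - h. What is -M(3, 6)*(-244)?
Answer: -732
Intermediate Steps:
M(h, L) = -h
-M(3, 6)*(-244) = -(-1)*3*(-244) = -1*(-3)*(-244) = 3*(-244) = -732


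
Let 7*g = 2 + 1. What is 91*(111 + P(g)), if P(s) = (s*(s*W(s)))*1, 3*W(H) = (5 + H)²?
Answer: 3520959/343 ≈ 10265.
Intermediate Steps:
g = 3/7 (g = (2 + 1)/7 = (⅐)*3 = 3/7 ≈ 0.42857)
W(H) = (5 + H)²/3
P(s) = s²*(5 + s)²/3 (P(s) = (s*(s*((5 + s)²/3)))*1 = (s*(s*(5 + s)²/3))*1 = (s²*(5 + s)²/3)*1 = s²*(5 + s)²/3)
91*(111 + P(g)) = 91*(111 + (3/7)²*(5 + 3/7)²/3) = 91*(111 + (⅓)*(9/49)*(38/7)²) = 91*(111 + (⅓)*(9/49)*(1444/49)) = 91*(111 + 4332/2401) = 91*(270843/2401) = 3520959/343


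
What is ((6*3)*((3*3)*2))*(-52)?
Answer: -16848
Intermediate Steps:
((6*3)*((3*3)*2))*(-52) = (18*(9*2))*(-52) = (18*18)*(-52) = 324*(-52) = -16848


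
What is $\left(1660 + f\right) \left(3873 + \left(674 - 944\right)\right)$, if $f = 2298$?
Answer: $14260674$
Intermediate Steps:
$\left(1660 + f\right) \left(3873 + \left(674 - 944\right)\right) = \left(1660 + 2298\right) \left(3873 + \left(674 - 944\right)\right) = 3958 \left(3873 + \left(674 - 944\right)\right) = 3958 \left(3873 - 270\right) = 3958 \cdot 3603 = 14260674$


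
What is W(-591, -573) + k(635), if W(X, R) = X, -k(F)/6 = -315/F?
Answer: -74679/127 ≈ -588.02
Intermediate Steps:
k(F) = 1890/F (k(F) = -(-1890)/F = 1890/F)
W(-591, -573) + k(635) = -591 + 1890/635 = -591 + 1890*(1/635) = -591 + 378/127 = -74679/127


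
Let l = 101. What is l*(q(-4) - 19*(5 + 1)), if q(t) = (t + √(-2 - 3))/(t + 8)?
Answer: -11615 + 101*I*√5/4 ≈ -11615.0 + 56.461*I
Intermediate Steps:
q(t) = (t + I*√5)/(8 + t) (q(t) = (t + √(-5))/(8 + t) = (t + I*√5)/(8 + t))
l*(q(-4) - 19*(5 + 1)) = 101*((-4 + I*√5)/(8 - 4) - 19*(5 + 1)) = 101*((-4 + I*√5)/4 - 19*6) = 101*((-4 + I*√5)/4 - 114) = 101*((-1 + I*√5/4) - 114) = 101*(-115 + I*√5/4) = -11615 + 101*I*√5/4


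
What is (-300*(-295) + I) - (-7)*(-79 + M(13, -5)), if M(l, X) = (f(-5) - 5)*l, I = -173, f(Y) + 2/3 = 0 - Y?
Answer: 263140/3 ≈ 87713.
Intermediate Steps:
f(Y) = -2/3 - Y (f(Y) = -2/3 + (0 - Y) = -2/3 - Y)
M(l, X) = -2*l/3 (M(l, X) = ((-2/3 - 1*(-5)) - 5)*l = ((-2/3 + 5) - 5)*l = (13/3 - 5)*l = -2*l/3)
(-300*(-295) + I) - (-7)*(-79 + M(13, -5)) = (-300*(-295) - 173) - (-7)*(-79 - 2/3*13) = (88500 - 173) - (-7)*(-79 - 26/3) = 88327 - (-7)*(-263)/3 = 88327 - 1*1841/3 = 88327 - 1841/3 = 263140/3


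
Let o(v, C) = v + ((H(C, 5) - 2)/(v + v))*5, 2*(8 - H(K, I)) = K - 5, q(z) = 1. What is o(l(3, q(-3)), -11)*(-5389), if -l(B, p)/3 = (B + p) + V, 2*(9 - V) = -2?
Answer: 1384973/6 ≈ 2.3083e+5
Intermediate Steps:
V = 10 (V = 9 - 1/2*(-2) = 9 + 1 = 10)
H(K, I) = 21/2 - K/2 (H(K, I) = 8 - (K - 5)/2 = 8 - (-5 + K)/2 = 8 + (5/2 - K/2) = 21/2 - K/2)
l(B, p) = -30 - 3*B - 3*p (l(B, p) = -3*((B + p) + 10) = -3*(10 + B + p) = -30 - 3*B - 3*p)
o(v, C) = v + 5*(17/2 - C/2)/(2*v) (o(v, C) = v + (((21/2 - C/2) - 2)/(v + v))*5 = v + ((17/2 - C/2)/((2*v)))*5 = v + ((17/2 - C/2)*(1/(2*v)))*5 = v + ((17/2 - C/2)/(2*v))*5 = v + 5*(17/2 - C/2)/(2*v))
o(l(3, q(-3)), -11)*(-5389) = ((85 - 5*(-11) + 4*(-30 - 3*3 - 3*1)**2)/(4*(-30 - 3*3 - 3*1)))*(-5389) = ((85 + 55 + 4*(-30 - 9 - 3)**2)/(4*(-30 - 9 - 3)))*(-5389) = ((1/4)*(85 + 55 + 4*(-42)**2)/(-42))*(-5389) = ((1/4)*(-1/42)*(85 + 55 + 4*1764))*(-5389) = ((1/4)*(-1/42)*(85 + 55 + 7056))*(-5389) = ((1/4)*(-1/42)*7196)*(-5389) = -257/6*(-5389) = 1384973/6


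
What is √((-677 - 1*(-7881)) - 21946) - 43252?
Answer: -43252 + 9*I*√182 ≈ -43252.0 + 121.42*I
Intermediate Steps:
√((-677 - 1*(-7881)) - 21946) - 43252 = √((-677 + 7881) - 21946) - 43252 = √(7204 - 21946) - 43252 = √(-14742) - 43252 = 9*I*√182 - 43252 = -43252 + 9*I*√182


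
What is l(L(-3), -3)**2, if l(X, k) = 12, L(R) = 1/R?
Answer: 144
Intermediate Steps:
l(L(-3), -3)**2 = 12**2 = 144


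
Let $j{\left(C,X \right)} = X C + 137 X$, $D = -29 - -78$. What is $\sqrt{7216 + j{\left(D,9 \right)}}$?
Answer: $\sqrt{8890} \approx 94.287$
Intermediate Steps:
$D = 49$ ($D = -29 + 78 = 49$)
$j{\left(C,X \right)} = 137 X + C X$ ($j{\left(C,X \right)} = C X + 137 X = 137 X + C X$)
$\sqrt{7216 + j{\left(D,9 \right)}} = \sqrt{7216 + 9 \left(137 + 49\right)} = \sqrt{7216 + 9 \cdot 186} = \sqrt{7216 + 1674} = \sqrt{8890}$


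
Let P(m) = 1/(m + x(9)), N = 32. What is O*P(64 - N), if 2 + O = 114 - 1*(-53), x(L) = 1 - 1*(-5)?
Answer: 165/38 ≈ 4.3421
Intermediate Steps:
x(L) = 6 (x(L) = 1 + 5 = 6)
P(m) = 1/(6 + m) (P(m) = 1/(m + 6) = 1/(6 + m))
O = 165 (O = -2 + (114 - 1*(-53)) = -2 + (114 + 53) = -2 + 167 = 165)
O*P(64 - N) = 165/(6 + (64 - 1*32)) = 165/(6 + (64 - 32)) = 165/(6 + 32) = 165/38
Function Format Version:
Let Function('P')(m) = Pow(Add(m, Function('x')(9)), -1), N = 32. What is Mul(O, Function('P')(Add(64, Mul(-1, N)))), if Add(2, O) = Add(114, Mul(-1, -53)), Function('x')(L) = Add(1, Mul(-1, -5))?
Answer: Rational(165, 38) ≈ 4.3421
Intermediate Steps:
Function('x')(L) = 6 (Function('x')(L) = Add(1, 5) = 6)
Function('P')(m) = Pow(Add(6, m), -1) (Function('P')(m) = Pow(Add(m, 6), -1) = Pow(Add(6, m), -1))
O = 165 (O = Add(-2, Add(114, Mul(-1, -53))) = Add(-2, Add(114, 53)) = Add(-2, 167) = 165)
Mul(O, Function('P')(Add(64, Mul(-1, N)))) = Mul(165, Pow(Add(6, Add(64, Mul(-1, 32))), -1)) = Mul(165, Pow(Add(6, Add(64, -32)), -1)) = Mul(165, Pow(Add(6, 32), -1)) = Mul(165, Pow(38, -1)) = Mul(165, Rational(1, 38)) = Rational(165, 38)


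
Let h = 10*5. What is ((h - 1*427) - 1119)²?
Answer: 2238016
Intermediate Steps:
h = 50
((h - 1*427) - 1119)² = ((50 - 1*427) - 1119)² = ((50 - 427) - 1119)² = (-377 - 1119)² = (-1496)² = 2238016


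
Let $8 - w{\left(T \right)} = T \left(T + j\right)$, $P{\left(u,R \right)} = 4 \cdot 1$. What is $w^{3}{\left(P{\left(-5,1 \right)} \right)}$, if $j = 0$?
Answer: $-512$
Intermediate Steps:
$P{\left(u,R \right)} = 4$
$w{\left(T \right)} = 8 - T^{2}$ ($w{\left(T \right)} = 8 - T \left(T + 0\right) = 8 - T T = 8 - T^{2}$)
$w^{3}{\left(P{\left(-5,1 \right)} \right)} = \left(8 - 4^{2}\right)^{3} = \left(8 - 16\right)^{3} = \left(-8\right)^{3} = -512$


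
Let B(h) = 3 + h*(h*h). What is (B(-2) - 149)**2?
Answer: 23716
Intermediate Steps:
B(h) = 3 + h**3 (B(h) = 3 + h*h**2 = 3 + h**3)
(B(-2) - 149)**2 = ((3 + (-2)**3) - 149)**2 = ((3 - 8) - 149)**2 = (-5 - 149)**2 = (-154)**2 = 23716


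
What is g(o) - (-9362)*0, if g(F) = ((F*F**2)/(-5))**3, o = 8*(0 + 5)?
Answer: -2097152000000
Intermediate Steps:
o = 40 (o = 8*5 = 40)
g(F) = -F**9/125 (g(F) = (F**3*(-1/5))**3 = (-F**3/5)**3 = -F**9/125)
g(o) - (-9362)*0 = -1/125*40**9 - (-9362)*0 = -1/125*262144000000000 - 1*0 = -2097152000000 + 0 = -2097152000000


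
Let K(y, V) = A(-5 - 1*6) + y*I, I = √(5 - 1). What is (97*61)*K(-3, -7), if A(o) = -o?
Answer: 29585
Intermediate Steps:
I = 2 (I = √4 = 2)
K(y, V) = 11 + 2*y (K(y, V) = -(-5 - 1*6) + y*2 = -(-5 - 6) + 2*y = -1*(-11) + 2*y = 11 + 2*y)
(97*61)*K(-3, -7) = (97*61)*(11 + 2*(-3)) = 5917*(11 - 6) = 5917*5 = 29585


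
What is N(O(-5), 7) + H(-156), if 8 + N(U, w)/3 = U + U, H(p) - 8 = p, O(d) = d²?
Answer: -22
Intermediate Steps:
H(p) = 8 + p
N(U, w) = -24 + 6*U (N(U, w) = -24 + 3*(U + U) = -24 + 3*(2*U) = -24 + 6*U)
N(O(-5), 7) + H(-156) = (-24 + 6*(-5)²) + (8 - 156) = (-24 + 6*25) - 148 = (-24 + 150) - 148 = 126 - 148 = -22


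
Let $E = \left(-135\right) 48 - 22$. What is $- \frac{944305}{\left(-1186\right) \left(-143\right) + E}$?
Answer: $- \frac{944305}{163096} \approx -5.7899$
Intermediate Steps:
$E = -6502$ ($E = -6480 - 22 = -6502$)
$- \frac{944305}{\left(-1186\right) \left(-143\right) + E} = - \frac{944305}{\left(-1186\right) \left(-143\right) - 6502} = - \frac{944305}{169598 - 6502} = - \frac{944305}{163096}$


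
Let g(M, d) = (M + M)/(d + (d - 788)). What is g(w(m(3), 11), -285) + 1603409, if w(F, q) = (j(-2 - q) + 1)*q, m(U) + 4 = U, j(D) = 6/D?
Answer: 2021898738/1261 ≈ 1.6034e+6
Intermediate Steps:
m(U) = -4 + U
w(F, q) = q*(1 + 6/(-2 - q)) (w(F, q) = (6/(-2 - q) + 1)*q = (1 + 6/(-2 - q))*q = q*(1 + 6/(-2 - q)))
g(M, d) = 2*M/(-788 + 2*d) (g(M, d) = (2*M)/(d + (-788 + d)) = (2*M)/(-788 + 2*d) = 2*M/(-788 + 2*d))
g(w(m(3), 11), -285) + 1603409 = (11*(-4 + 11)/(2 + 11))/(-394 - 285) + 1603409 = (11*7/13)/(-679) + 1603409 = (11*(1/13)*7)*(-1/679) + 1603409 = (77/13)*(-1/679) + 1603409 = -11/1261 + 1603409 = 2021898738/1261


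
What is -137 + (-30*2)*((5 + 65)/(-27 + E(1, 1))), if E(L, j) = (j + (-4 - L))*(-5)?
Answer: 463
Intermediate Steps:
E(L, j) = 20 - 5*j + 5*L (E(L, j) = (-4 + j - L)*(-5) = 20 - 5*j + 5*L)
-137 + (-30*2)*((5 + 65)/(-27 + E(1, 1))) = -137 + (-30*2)*((5 + 65)/(-27 + (20 - 5*1 + 5*1))) = -137 - 4200/(-27 + (20 - 5 + 5)) = -137 - 4200/(-27 + 20) = -137 - 4200/(-7) = -137 - 4200*(-1)/7 = -137 - 60*(-10) = -137 + 600 = 463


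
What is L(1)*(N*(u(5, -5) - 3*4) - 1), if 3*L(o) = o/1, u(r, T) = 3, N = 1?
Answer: -10/3 ≈ -3.3333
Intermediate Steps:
L(o) = o/3 (L(o) = (o/1)/3 = (o*1)/3 = o/3)
L(1)*(N*(u(5, -5) - 3*4) - 1) = ((1/3)*1)*(1*(3 - 3*4) - 1) = (1*(3 - 12) - 1)/3 = (1*(-9) - 1)/3 = (-9 - 1)/3 = (1/3)*(-10) = -10/3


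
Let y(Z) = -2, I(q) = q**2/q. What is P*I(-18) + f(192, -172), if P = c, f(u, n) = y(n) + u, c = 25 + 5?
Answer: -350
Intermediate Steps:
I(q) = q
c = 30
f(u, n) = -2 + u
P = 30
P*I(-18) + f(192, -172) = 30*(-18) + (-2 + 192) = -540 + 190 = -350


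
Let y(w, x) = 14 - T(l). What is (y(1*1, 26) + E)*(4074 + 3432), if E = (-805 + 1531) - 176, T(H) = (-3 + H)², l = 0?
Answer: 4165830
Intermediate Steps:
y(w, x) = 5 (y(w, x) = 14 - (-3 + 0)² = 14 - 1*(-3)² = 14 - 1*9 = 14 - 9 = 5)
E = 550 (E = 726 - 176 = 550)
(y(1*1, 26) + E)*(4074 + 3432) = (5 + 550)*(4074 + 3432) = 555*7506 = 4165830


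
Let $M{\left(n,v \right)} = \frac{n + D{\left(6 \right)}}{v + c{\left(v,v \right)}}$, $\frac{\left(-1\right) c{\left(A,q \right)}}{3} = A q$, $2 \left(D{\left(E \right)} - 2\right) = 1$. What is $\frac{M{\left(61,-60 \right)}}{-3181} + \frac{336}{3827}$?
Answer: $\frac{23215169549}{264412481640} \approx 0.087799$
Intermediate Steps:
$D{\left(E \right)} = \frac{5}{2}$ ($D{\left(E \right)} = 2 + \frac{1}{2} \cdot 1 = 2 + \frac{1}{2} = \frac{5}{2}$)
$c{\left(A,q \right)} = - 3 A q$
$M{\left(n,v \right)} = \frac{\frac{5}{2} + n}{v - 3 v^{2}}$ ($M{\left(n,v \right)} = \frac{n + \frac{5}{2}}{v - 3 v v} = \frac{\frac{5}{2} + n}{v - 3 v^{2}}$)
$\frac{M{\left(61,-60 \right)}}{-3181} + \frac{336}{3827} = \frac{\frac{1}{-60} \frac{1}{1 - -180} \left(\frac{5}{2} + 61\right)}{-3181} + \frac{336}{3827} = \left(- \frac{1}{60}\right) \frac{1}{1 + 180} \cdot \frac{127}{2} \left(- \frac{1}{3181}\right) + 336 \cdot \frac{1}{3827} = \left(- \frac{1}{60}\right) \frac{1}{181} \cdot \frac{127}{2} \left(- \frac{1}{3181}\right) + \frac{336}{3827} = \left(- \frac{127}{21720}\right) \left(- \frac{1}{3181}\right) + \frac{336}{3827} = \frac{127}{69091320} + \frac{336}{3827} = \frac{23215169549}{264412481640}$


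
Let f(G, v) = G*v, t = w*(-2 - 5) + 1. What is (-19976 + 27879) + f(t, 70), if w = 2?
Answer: 6993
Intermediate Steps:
t = -13 (t = 2*(-2 - 5) + 1 = 2*(-7) + 1 = -14 + 1 = -13)
(-19976 + 27879) + f(t, 70) = (-19976 + 27879) - 13*70 = 7903 - 910 = 6993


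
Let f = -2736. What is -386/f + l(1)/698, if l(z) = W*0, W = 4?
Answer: 193/1368 ≈ 0.14108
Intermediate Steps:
l(z) = 0 (l(z) = 4*0 = 0)
-386/f + l(1)/698 = -386/(-2736) + 0/698 = -386*(-1/2736) + 0*(1/698) = 193/1368 + 0 = 193/1368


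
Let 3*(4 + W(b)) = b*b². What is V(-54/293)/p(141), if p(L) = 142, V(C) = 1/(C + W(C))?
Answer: -25153757/14953077404 ≈ -0.0016822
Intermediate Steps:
W(b) = -4 + b³/3 (W(b) = -4 + (b*b²)/3 = -4 + b³/3)
V(C) = 1/(-4 + C + C³/3) (V(C) = 1/(C + (-4 + C³/3)) = 1/(-4 + C + C³/3))
V(-54/293)/p(141) = (3/(-12 + (-54/293)³ + 3*(-54/293)))/142 = (3/(-12 + (-54*1/293)³ + 3*(-54*1/293)))*(1/142) = (3/(-12 + (-54/293)³ + 3*(-54/293)))*(1/142) = (3/(-12 - 157464/25153757 - 162/293))*(1/142) = (3/(-315910086/25153757))*(1/142) = (3*(-25153757/315910086))*(1/142) = -25153757/105303362*1/142 = -25153757/14953077404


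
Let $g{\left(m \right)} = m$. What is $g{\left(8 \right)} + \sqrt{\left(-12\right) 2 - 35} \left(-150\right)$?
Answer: $8 - 150 i \sqrt{59} \approx 8.0 - 1152.2 i$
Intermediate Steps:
$g{\left(8 \right)} + \sqrt{\left(-12\right) 2 - 35} \left(-150\right) = 8 + \sqrt{\left(-12\right) 2 - 35} \left(-150\right) = 8 + \sqrt{-24 - 35} \left(-150\right) = 8 + \sqrt{-59} \left(-150\right) = 8 + i \sqrt{59} \left(-150\right) = 8 - 150 i \sqrt{59}$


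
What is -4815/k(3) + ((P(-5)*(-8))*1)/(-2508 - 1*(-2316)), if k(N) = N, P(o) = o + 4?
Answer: -38521/24 ≈ -1605.0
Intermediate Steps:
P(o) = 4 + o
-4815/k(3) + ((P(-5)*(-8))*1)/(-2508 - 1*(-2316)) = -4815/3 + (((4 - 5)*(-8))*1)/(-2508 - 1*(-2316)) = -4815*1/3 + (-1*(-8)*1)/(-2508 + 2316) = -1605 + (8*1)/(-192) = -1605 + 8*(-1/192) = -1605 - 1/24 = -38521/24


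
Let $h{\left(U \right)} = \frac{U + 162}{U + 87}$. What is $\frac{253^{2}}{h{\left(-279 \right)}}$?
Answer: $\frac{4096576}{39} \approx 1.0504 \cdot 10^{5}$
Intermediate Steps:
$h{\left(U \right)} = \frac{162 + U}{87 + U}$
$\frac{253^{2}}{h{\left(-279 \right)}} = \frac{253^{2}}{\frac{1}{87 - 279} \left(162 - 279\right)} = \frac{64009}{\frac{1}{-192} \left(-117\right)} = \frac{64009}{\left(- \frac{1}{192}\right) \left(-117\right)} = \frac{64009}{\frac{39}{64}} = 64009 \cdot \frac{64}{39} = \frac{4096576}{39}$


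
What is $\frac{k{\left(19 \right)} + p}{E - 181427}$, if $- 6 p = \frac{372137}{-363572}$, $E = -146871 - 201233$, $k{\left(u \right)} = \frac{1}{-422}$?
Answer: $- \frac{77430191}{243733668230712} \approx -3.1768 \cdot 10^{-7}$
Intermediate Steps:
$k{\left(u \right)} = - \frac{1}{422}$
$E = -348104$ ($E = -146871 - 201233 = -348104$)
$p = \frac{372137}{2181432}$ ($p = - \frac{372137 \frac{1}{-363572}}{6} = - \frac{372137 \left(- \frac{1}{363572}\right)}{6} = \left(- \frac{1}{6}\right) \left(- \frac{372137}{363572}\right) = \frac{372137}{2181432} \approx 0.17059$)
$\frac{k{\left(19 \right)} + p}{E - 181427} = \frac{- \frac{1}{422} + \frac{372137}{2181432}}{-348104 - 181427} = \frac{77430191}{460282152 \left(-529531\right)} = \frac{77430191}{460282152} \left(- \frac{1}{529531}\right) = - \frac{77430191}{243733668230712}$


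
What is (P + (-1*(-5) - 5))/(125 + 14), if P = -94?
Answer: -94/139 ≈ -0.67626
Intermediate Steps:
(P + (-1*(-5) - 5))/(125 + 14) = (-94 + (-1*(-5) - 5))/(125 + 14) = (-94 + (5 - 5))/139 = (-94 + 0)/139 = (1/139)*(-94) = -94/139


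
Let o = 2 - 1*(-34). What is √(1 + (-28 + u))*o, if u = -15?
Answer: 36*I*√42 ≈ 233.31*I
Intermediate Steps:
o = 36 (o = 2 + 34 = 36)
√(1 + (-28 + u))*o = √(1 + (-28 - 15))*36 = √(1 - 43)*36 = √(-42)*36 = (I*√42)*36 = 36*I*√42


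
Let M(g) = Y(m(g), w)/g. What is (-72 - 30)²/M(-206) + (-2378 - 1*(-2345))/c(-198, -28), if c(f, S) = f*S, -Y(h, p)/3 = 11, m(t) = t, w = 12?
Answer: 120020533/1848 ≈ 64946.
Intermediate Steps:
Y(h, p) = -33 (Y(h, p) = -3*11 = -33)
M(g) = -33/g
c(f, S) = S*f
(-72 - 30)²/M(-206) + (-2378 - 1*(-2345))/c(-198, -28) = (-72 - 30)²/((-33/(-206))) + (-2378 - 1*(-2345))/((-28*(-198))) = (-102)²/((-33*(-1/206))) + (-2378 + 2345)/5544 = 10404/(33/206) - 33*1/5544 = 10404*(206/33) - 1/168 = 714408/11 - 1/168 = 120020533/1848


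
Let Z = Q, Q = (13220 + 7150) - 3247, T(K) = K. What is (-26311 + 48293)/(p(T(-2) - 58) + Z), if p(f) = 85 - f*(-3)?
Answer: 10991/8514 ≈ 1.2909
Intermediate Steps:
Q = 17123 (Q = 20370 - 3247 = 17123)
p(f) = 85 + 3*f (p(f) = 85 - (-3)*f = 85 + 3*f)
Z = 17123
(-26311 + 48293)/(p(T(-2) - 58) + Z) = (-26311 + 48293)/((85 + 3*(-2 - 58)) + 17123) = 21982/((85 + 3*(-60)) + 17123) = 21982/((85 - 180) + 17123) = 21982/(-95 + 17123) = 21982/17028 = 21982*(1/17028) = 10991/8514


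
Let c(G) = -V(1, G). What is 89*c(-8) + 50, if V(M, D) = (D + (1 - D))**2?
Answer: -39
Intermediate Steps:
V(M, D) = 1 (V(M, D) = 1**2 = 1)
c(G) = -1 (c(G) = -1*1 = -1)
89*c(-8) + 50 = 89*(-1) + 50 = -89 + 50 = -39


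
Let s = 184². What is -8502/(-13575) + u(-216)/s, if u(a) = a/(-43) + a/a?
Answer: 4126931847/6587531200 ≈ 0.62648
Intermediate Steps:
u(a) = 1 - a/43 (u(a) = a*(-1/43) + 1 = -a/43 + 1 = 1 - a/43)
s = 33856
-8502/(-13575) + u(-216)/s = -8502/(-13575) + (1 - 1/43*(-216))/33856 = -8502*(-1/13575) + (1 + 216/43)*(1/33856) = 2834/4525 + (259/43)*(1/33856) = 2834/4525 + 259/1455808 = 4126931847/6587531200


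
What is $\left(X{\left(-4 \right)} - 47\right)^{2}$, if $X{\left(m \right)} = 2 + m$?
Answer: $2401$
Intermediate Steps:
$\left(X{\left(-4 \right)} - 47\right)^{2} = \left(\left(2 - 4\right) - 47\right)^{2} = \left(-2 - 47\right)^{2} = \left(-49\right)^{2} = 2401$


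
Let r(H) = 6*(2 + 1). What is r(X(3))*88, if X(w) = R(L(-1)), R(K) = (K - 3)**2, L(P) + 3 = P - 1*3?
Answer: 1584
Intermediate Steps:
L(P) = -6 + P (L(P) = -3 + (P - 1*3) = -3 + (P - 3) = -3 + (-3 + P) = -6 + P)
R(K) = (-3 + K)**2
X(w) = 100 (X(w) = (-3 + (-6 - 1))**2 = (-3 - 7)**2 = (-10)**2 = 100)
r(H) = 18 (r(H) = 6*3 = 18)
r(X(3))*88 = 18*88 = 1584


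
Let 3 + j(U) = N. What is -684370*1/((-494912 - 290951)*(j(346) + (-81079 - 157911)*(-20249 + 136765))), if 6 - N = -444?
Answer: -684370/21883265573198159 ≈ -3.1274e-11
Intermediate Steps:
N = 450 (N = 6 - 1*(-444) = 6 + 444 = 450)
j(U) = 447 (j(U) = -3 + 450 = 447)
-684370*1/((-494912 - 290951)*(j(346) + (-81079 - 157911)*(-20249 + 136765))) = -684370*1/((-494912 - 290951)*(447 + (-81079 - 157911)*(-20249 + 136765))) = -684370*(-1/(785863*(447 - 238990*116516))) = -684370*(-1/(785863*(447 - 27846158840))) = -684370/((-785863*(-27846158393))) = -684370/21883265573198159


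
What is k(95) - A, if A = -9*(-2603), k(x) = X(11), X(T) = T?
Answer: -23416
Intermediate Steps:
k(x) = 11
A = 23427
k(95) - A = 11 - 1*23427 = 11 - 23427 = -23416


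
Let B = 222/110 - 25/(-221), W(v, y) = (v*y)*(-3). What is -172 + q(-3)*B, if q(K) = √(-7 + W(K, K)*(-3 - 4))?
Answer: -172 + 25906*√182/12155 ≈ -143.25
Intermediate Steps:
W(v, y) = -3*v*y
q(K) = √(-7 + 21*K²) (q(K) = √(-7 + (-3*K*K)*(-3 - 4)) = √(-7 - 3*K²*(-7)) = √(-7 + 21*K²))
B = 25906/12155 (B = 222*(1/110) - 25*(-1/221) = 111/55 + 25/221 = 25906/12155 ≈ 2.1313)
-172 + q(-3)*B = -172 + √(-7 + 21*(-3)²)*(25906/12155) = -172 + √(-7 + 21*9)*(25906/12155) = -172 + √(-7 + 189)*(25906/12155) = -172 + √182*(25906/12155) = -172 + 25906*√182/12155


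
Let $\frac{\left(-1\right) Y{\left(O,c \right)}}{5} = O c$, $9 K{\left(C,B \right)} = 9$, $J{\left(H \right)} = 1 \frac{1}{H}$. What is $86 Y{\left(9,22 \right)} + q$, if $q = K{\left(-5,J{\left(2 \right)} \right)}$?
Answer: $-85139$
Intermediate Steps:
$J{\left(H \right)} = \frac{1}{H}$
$K{\left(C,B \right)} = 1$ ($K{\left(C,B \right)} = \frac{1}{9} \cdot 9 = 1$)
$q = 1$
$Y{\left(O,c \right)} = - 5 O c$
$86 Y{\left(9,22 \right)} + q = 86 \left(\left(-5\right) 9 \cdot 22\right) + 1 = 86 \left(-990\right) + 1 = -85140 + 1 = -85139$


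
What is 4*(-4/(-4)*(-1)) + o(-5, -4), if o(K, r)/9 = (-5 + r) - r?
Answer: -49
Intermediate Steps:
o(K, r) = -45 (o(K, r) = 9*((-5 + r) - r) = 9*(-5) = -45)
4*(-4/(-4)*(-1)) + o(-5, -4) = 4*(-4/(-4)*(-1)) - 45 = 4*(-4*(-¼)*(-1)) - 45 = 4*(1*(-1)) - 45 = 4*(-1) - 45 = -4 - 45 = -49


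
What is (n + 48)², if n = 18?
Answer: 4356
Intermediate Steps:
(n + 48)² = (18 + 48)² = 66² = 4356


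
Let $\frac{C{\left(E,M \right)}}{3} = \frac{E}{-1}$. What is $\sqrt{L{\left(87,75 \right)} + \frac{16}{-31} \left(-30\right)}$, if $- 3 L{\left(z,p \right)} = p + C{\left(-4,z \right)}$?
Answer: $\frac{i \sqrt{12989}}{31} \approx 3.6764 i$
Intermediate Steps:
$C{\left(E,M \right)} = - 3 E$ ($C{\left(E,M \right)} = 3 \frac{E}{-1} = 3 E \left(-1\right) = 3 \left(- E\right) = - 3 E$)
$L{\left(z,p \right)} = -4 - \frac{p}{3}$ ($L{\left(z,p \right)} = - \frac{p - -12}{3} = - \frac{p + 12}{3} = - \frac{12 + p}{3} = -4 - \frac{p}{3}$)
$\sqrt{L{\left(87,75 \right)} + \frac{16}{-31} \left(-30\right)} = \sqrt{\left(-4 - 25\right) + \frac{16}{-31} \left(-30\right)} = \sqrt{\left(-4 - 25\right) + 16 \left(- \frac{1}{31}\right) \left(-30\right)} = \sqrt{-29 - - \frac{480}{31}} = \sqrt{-29 + \frac{480}{31}} = \sqrt{- \frac{419}{31}} = \frac{i \sqrt{12989}}{31}$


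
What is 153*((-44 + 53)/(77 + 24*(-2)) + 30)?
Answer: 134487/29 ≈ 4637.5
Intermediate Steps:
153*((-44 + 53)/(77 + 24*(-2)) + 30) = 153*(9/(77 - 48) + 30) = 153*(9/29 + 30) = 153*(879/29) = 134487/29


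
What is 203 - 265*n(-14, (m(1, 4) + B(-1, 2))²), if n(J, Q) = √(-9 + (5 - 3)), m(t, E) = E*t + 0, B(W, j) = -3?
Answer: 203 - 265*I*√7 ≈ 203.0 - 701.12*I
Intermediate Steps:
m(t, E) = E*t
n(J, Q) = I*√7 (n(J, Q) = √(-9 + 2) = √(-7) = I*√7)
203 - 265*n(-14, (m(1, 4) + B(-1, 2))²) = 203 - 265*I*√7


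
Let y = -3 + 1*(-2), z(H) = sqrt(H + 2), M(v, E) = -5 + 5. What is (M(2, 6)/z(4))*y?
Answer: 0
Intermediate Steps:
M(v, E) = 0
z(H) = sqrt(2 + H)
y = -5 (y = -3 - 2 = -5)
(M(2, 6)/z(4))*y = (0/sqrt(2 + 4))*(-5) = (0/sqrt(6))*(-5) = ((sqrt(6)/6)*0)*(-5) = 0*(-5) = 0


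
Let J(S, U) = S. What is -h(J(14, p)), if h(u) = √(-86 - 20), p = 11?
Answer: -I*√106 ≈ -10.296*I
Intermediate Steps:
h(u) = I*√106 (h(u) = √(-106) = I*√106)
-h(J(14, p)) = -I*√106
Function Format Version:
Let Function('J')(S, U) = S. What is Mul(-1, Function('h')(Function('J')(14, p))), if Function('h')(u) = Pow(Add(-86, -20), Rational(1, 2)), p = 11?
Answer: Mul(-1, I, Pow(106, Rational(1, 2))) ≈ Mul(-10.296, I)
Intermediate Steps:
Function('h')(u) = Mul(I, Pow(106, Rational(1, 2))) (Function('h')(u) = Pow(-106, Rational(1, 2)) = Mul(I, Pow(106, Rational(1, 2))))
Mul(-1, Function('h')(Function('J')(14, p))) = Mul(-1, Mul(I, Pow(106, Rational(1, 2)))) = Mul(-1, I, Pow(106, Rational(1, 2)))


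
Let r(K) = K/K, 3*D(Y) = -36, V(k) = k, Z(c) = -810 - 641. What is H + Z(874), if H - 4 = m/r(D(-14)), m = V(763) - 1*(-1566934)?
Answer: 1566250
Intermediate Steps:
Z(c) = -1451
D(Y) = -12 (D(Y) = (⅓)*(-36) = -12)
r(K) = 1
m = 1567697 (m = 763 - 1*(-1566934) = 763 + 1566934 = 1567697)
H = 1567701 (H = 4 + 1567697/1 = 4 + 1567697*1 = 4 + 1567697 = 1567701)
H + Z(874) = 1567701 - 1451 = 1566250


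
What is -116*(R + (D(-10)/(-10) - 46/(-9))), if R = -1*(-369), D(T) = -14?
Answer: -1960168/45 ≈ -43559.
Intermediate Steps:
R = 369
-116*(R + (D(-10)/(-10) - 46/(-9))) = -116*(369 + (-14/(-10) - 46/(-9))) = -116*(369 + (-14*(-⅒) - 46*(-⅑))) = -116*(369 + (7/5 + 46/9)) = -116*(369 + 293/45) = -116*16898/45 = -1960168/45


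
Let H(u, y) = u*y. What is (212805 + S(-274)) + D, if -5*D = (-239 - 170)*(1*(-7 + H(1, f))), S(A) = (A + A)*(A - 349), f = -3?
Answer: 553391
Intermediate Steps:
S(A) = 2*A*(-349 + A) (S(A) = (2*A)*(-349 + A) = 2*A*(-349 + A))
D = -818 (D = -(-239 - 170)*1*(-7 + 1*(-3))/5 = -(-409)*1*(-7 - 3)/5 = -(-409)*1*(-10)/5 = -(-409)*(-10)/5 = -⅕*4090 = -818)
(212805 + S(-274)) + D = (212805 + 2*(-274)*(-349 - 274)) - 818 = (212805 + 2*(-274)*(-623)) - 818 = (212805 + 341404) - 818 = 554209 - 818 = 553391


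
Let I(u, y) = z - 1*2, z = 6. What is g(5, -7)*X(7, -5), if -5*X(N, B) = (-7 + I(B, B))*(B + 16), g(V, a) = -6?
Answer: -198/5 ≈ -39.600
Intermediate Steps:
I(u, y) = 4 (I(u, y) = 6 - 1*2 = 6 - 2 = 4)
X(N, B) = 48/5 + 3*B/5 (X(N, B) = -(-7 + 4)*(B + 16)/5 = -(-3)*(16 + B)/5 = -(-48 - 3*B)/5 = 48/5 + 3*B/5)
g(5, -7)*X(7, -5) = -6*(48/5 + (⅗)*(-5)) = -6*(48/5 - 3) = -6*33/5 = -198/5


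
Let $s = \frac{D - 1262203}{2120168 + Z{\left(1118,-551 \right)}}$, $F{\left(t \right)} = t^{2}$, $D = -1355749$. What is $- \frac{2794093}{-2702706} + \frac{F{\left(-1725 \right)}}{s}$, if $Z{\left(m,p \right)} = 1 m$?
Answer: $- \frac{185433509051072717}{76908201936} \approx -2.4111 \cdot 10^{6}$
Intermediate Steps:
$Z{\left(m,p \right)} = m$
$s = - \frac{1308976}{1060643}$ ($s = \frac{-1355749 - 1262203}{2120168 + 1118} = - \frac{2617952}{2121286} = \left(-2617952\right) \frac{1}{2121286} = - \frac{1308976}{1060643} \approx -1.2341$)
$- \frac{2794093}{-2702706} + \frac{F{\left(-1725 \right)}}{s} = - \frac{2794093}{-2702706} + \frac{\left(-1725\right)^{2}}{- \frac{1308976}{1060643}} = \left(-2794093\right) \left(- \frac{1}{2702706}\right) + 2975625 \left(- \frac{1060643}{1308976}\right) = \frac{2794093}{2702706} - \frac{137220688125}{56912} = - \frac{185433509051072717}{76908201936}$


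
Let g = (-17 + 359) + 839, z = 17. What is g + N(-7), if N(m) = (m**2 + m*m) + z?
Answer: 1296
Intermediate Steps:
g = 1181 (g = 342 + 839 = 1181)
N(m) = 17 + 2*m**2 (N(m) = (m**2 + m*m) + 17 = (m**2 + m**2) + 17 = 2*m**2 + 17 = 17 + 2*m**2)
g + N(-7) = 1181 + (17 + 2*(-7)**2) = 1181 + (17 + 2*49) = 1181 + (17 + 98) = 1181 + 115 = 1296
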